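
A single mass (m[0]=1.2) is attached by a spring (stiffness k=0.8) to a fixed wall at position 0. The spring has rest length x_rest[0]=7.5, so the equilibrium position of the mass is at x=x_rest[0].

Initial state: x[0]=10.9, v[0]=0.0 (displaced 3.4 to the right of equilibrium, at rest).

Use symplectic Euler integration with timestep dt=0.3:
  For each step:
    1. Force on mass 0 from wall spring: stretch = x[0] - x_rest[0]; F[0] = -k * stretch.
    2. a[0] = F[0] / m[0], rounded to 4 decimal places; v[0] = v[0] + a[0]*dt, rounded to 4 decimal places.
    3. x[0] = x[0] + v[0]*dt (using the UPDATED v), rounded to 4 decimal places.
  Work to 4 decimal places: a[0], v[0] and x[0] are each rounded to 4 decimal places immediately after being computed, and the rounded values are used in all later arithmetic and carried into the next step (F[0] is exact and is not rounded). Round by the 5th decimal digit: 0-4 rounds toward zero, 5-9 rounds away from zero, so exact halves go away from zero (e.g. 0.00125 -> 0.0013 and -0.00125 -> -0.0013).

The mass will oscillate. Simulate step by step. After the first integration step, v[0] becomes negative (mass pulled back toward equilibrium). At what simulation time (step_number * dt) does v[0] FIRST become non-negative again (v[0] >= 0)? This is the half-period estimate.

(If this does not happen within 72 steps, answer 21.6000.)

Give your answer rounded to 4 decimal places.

Step 0: x=[10.9000] v=[0.0000]
Step 1: x=[10.6960] v=[-0.6800]
Step 2: x=[10.3002] v=[-1.3192]
Step 3: x=[9.7364] v=[-1.8792]
Step 4: x=[9.0385] v=[-2.3265]
Step 5: x=[8.2482] v=[-2.6342]
Step 6: x=[7.4131] v=[-2.7838]
Step 7: x=[6.5832] v=[-2.7664]
Step 8: x=[5.8083] v=[-2.5830]
Step 9: x=[5.1349] v=[-2.2447]
Step 10: x=[4.6034] v=[-1.7717]
Step 11: x=[4.2457] v=[-1.1924]
Step 12: x=[4.0832] v=[-0.5416]
Step 13: x=[4.1257] v=[0.1418]
First v>=0 after going negative at step 13, time=3.9000

Answer: 3.9000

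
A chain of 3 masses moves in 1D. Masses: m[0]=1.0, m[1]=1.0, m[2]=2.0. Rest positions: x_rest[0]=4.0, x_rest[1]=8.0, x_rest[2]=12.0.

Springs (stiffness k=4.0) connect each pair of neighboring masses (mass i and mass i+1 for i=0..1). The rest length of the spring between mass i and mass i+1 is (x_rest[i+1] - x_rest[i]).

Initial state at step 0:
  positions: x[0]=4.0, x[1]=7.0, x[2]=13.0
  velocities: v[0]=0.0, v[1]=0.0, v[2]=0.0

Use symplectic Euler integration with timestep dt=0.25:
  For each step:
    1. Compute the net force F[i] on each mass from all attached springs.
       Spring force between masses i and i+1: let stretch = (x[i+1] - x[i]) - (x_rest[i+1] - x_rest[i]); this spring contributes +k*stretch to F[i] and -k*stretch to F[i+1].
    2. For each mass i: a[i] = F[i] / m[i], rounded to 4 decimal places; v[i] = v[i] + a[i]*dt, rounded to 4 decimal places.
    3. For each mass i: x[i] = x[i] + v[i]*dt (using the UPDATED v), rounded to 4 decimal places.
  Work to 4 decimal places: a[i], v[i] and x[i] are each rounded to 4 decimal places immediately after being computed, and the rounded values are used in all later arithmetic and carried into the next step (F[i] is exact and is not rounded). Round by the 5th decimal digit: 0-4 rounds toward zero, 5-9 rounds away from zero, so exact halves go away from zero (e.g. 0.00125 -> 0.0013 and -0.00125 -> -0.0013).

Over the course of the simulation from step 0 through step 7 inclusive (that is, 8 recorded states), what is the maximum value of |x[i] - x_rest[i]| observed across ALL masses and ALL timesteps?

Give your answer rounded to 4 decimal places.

Step 0: x=[4.0000 7.0000 13.0000] v=[0.0000 0.0000 0.0000]
Step 1: x=[3.7500 7.7500 12.7500] v=[-1.0000 3.0000 -1.0000]
Step 2: x=[3.5000 8.7500 12.3750] v=[-1.0000 4.0000 -1.5000]
Step 3: x=[3.5625 9.3438 12.0469] v=[0.2500 2.3750 -1.3125]
Step 4: x=[4.0703 9.1680 11.8809] v=[2.0313 -0.7032 -0.6641]
Step 5: x=[4.8526 8.3960 11.8758] v=[3.1290 -3.0880 -0.0206]
Step 6: x=[5.5207 7.6081 11.9357] v=[2.6724 -3.1516 0.2395]
Step 7: x=[5.7107 7.3803 11.9546] v=[0.7598 -0.9114 0.0757]
Max displacement = 1.7107

Answer: 1.7107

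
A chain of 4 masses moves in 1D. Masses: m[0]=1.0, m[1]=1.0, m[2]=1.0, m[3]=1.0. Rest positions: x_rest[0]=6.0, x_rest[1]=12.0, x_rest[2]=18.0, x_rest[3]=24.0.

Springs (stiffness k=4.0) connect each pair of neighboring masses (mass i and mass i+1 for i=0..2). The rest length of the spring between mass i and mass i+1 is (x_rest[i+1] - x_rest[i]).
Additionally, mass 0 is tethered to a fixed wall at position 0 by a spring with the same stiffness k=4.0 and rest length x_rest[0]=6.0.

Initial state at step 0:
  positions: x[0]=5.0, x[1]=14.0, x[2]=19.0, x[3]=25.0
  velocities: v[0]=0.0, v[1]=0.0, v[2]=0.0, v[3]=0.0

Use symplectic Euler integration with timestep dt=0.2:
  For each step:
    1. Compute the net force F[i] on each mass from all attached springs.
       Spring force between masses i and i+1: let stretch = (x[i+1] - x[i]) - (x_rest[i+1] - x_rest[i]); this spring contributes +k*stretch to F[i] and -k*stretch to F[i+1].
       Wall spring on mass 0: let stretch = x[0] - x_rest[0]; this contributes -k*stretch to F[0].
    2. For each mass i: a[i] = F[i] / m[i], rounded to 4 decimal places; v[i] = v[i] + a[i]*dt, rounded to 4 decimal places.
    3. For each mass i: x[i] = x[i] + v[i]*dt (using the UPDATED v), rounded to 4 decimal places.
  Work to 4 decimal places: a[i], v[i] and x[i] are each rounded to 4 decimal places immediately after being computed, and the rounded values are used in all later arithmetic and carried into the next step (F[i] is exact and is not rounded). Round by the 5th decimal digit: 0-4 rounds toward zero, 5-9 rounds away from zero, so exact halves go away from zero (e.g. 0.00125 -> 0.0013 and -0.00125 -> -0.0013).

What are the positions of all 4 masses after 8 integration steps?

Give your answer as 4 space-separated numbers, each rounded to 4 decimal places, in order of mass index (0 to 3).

Answer: 5.0624 13.4209 17.9929 24.4835

Derivation:
Step 0: x=[5.0000 14.0000 19.0000 25.0000] v=[0.0000 0.0000 0.0000 0.0000]
Step 1: x=[5.6400 13.3600 19.1600 25.0000] v=[3.2000 -3.2000 0.8000 0.0000]
Step 2: x=[6.6128 12.4128 19.3264 25.0256] v=[4.8640 -4.7360 0.8320 0.1280]
Step 3: x=[7.4556 11.6438 19.2985 25.0993] v=[4.2138 -3.8451 -0.1395 0.3686]
Step 4: x=[7.7756 11.4294 18.9740 25.2049] v=[1.5999 -1.0719 -1.6226 0.5280]
Step 5: x=[7.4361 11.8375 18.4393 25.2736] v=[-1.6975 2.0407 -2.6736 0.3433]
Step 6: x=[6.6110 12.5977 17.9418 25.2088] v=[-4.1253 3.8010 -2.4876 -0.3241]
Step 7: x=[5.6861 13.2551 17.7519 24.9413] v=[-4.6247 3.2869 -0.9493 -1.3377]
Step 8: x=[5.0624 13.4209 17.9929 24.4835] v=[-3.1184 0.8291 1.2048 -2.2892]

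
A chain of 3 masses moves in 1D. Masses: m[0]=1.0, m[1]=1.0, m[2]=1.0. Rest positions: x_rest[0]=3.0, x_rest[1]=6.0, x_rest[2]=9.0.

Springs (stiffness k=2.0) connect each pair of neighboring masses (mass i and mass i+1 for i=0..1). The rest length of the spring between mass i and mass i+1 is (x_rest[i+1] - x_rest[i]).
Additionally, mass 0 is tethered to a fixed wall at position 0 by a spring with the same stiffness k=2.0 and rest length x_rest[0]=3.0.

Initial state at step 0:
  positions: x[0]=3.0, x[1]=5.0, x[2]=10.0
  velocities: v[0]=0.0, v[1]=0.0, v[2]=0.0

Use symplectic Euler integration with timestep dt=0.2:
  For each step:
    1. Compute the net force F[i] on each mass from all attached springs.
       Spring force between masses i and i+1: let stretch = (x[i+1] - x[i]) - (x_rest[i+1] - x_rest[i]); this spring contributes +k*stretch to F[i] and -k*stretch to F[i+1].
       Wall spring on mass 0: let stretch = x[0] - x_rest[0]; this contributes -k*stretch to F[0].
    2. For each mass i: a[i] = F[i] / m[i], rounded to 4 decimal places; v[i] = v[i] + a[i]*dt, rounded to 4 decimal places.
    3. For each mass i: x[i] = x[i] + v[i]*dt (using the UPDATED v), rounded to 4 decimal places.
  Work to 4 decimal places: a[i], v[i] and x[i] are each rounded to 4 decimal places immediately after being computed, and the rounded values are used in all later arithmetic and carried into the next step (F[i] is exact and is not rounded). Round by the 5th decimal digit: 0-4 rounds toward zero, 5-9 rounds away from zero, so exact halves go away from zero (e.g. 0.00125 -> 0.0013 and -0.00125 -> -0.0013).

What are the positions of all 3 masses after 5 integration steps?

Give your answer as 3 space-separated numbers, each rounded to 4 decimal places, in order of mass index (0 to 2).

Answer: 2.6712 6.9535 8.5343

Derivation:
Step 0: x=[3.0000 5.0000 10.0000] v=[0.0000 0.0000 0.0000]
Step 1: x=[2.9200 5.2400 9.8400] v=[-0.4000 1.2000 -0.8000]
Step 2: x=[2.7920 5.6624 9.5520] v=[-0.6400 2.1120 -1.4400]
Step 3: x=[2.6703 6.1663 9.1928] v=[-0.6086 2.5197 -1.7958]
Step 4: x=[2.6146 6.6327 8.8315] v=[-0.2783 2.3319 -1.8064]
Step 5: x=[2.6712 6.9535 8.5343] v=[0.2831 1.6042 -1.4859]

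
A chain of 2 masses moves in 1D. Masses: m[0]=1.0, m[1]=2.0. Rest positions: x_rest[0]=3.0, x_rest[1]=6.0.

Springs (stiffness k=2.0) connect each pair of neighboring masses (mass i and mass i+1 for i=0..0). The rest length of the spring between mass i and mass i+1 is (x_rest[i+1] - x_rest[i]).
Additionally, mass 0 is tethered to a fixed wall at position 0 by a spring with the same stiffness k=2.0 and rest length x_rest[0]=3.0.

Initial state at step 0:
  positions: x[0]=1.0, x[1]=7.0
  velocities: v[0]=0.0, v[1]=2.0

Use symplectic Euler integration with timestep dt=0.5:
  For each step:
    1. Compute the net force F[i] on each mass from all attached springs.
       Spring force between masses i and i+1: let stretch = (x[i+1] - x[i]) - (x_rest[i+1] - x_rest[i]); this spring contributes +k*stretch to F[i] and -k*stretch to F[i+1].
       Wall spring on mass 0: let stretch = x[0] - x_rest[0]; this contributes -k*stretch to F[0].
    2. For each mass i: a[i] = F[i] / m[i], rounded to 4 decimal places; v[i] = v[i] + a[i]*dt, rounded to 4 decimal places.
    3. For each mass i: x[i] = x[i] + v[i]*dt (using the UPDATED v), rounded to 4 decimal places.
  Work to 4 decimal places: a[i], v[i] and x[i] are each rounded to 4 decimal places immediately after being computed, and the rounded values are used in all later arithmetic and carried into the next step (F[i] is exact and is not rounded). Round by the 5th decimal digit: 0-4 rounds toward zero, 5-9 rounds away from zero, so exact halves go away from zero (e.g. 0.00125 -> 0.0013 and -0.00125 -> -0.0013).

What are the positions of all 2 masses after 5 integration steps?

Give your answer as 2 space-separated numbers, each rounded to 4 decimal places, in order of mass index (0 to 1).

Answer: 2.1427 9.1770

Derivation:
Step 0: x=[1.0000 7.0000] v=[0.0000 2.0000]
Step 1: x=[3.5000 7.2500] v=[5.0000 0.5000]
Step 2: x=[6.1250 7.3125] v=[5.2500 0.1250]
Step 3: x=[6.2813 7.8282] v=[0.3125 1.0313]
Step 4: x=[4.0704 8.7072] v=[-4.4219 1.7579]
Step 5: x=[2.1427 9.1770] v=[-3.8555 0.9395]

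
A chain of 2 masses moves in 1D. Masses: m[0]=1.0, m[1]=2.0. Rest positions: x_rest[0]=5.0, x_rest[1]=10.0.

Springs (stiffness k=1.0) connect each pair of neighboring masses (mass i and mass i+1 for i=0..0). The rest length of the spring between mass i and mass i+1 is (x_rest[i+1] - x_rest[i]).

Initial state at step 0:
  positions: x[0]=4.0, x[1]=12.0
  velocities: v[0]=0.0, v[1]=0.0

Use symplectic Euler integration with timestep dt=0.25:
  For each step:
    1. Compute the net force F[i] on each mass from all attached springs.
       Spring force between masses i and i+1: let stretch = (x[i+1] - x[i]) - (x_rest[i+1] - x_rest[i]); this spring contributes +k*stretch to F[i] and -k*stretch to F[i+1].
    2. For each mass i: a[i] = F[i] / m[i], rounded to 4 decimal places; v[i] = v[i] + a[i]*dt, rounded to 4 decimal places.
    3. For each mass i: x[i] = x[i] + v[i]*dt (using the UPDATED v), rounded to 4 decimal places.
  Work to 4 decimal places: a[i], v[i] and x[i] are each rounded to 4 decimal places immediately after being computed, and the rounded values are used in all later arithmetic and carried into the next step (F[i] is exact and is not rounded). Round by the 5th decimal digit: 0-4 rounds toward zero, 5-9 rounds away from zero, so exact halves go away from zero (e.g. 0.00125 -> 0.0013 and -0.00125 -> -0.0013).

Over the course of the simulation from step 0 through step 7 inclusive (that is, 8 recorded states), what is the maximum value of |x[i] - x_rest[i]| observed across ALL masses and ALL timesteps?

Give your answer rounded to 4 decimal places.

Answer: 2.3569

Derivation:
Step 0: x=[4.0000 12.0000] v=[0.0000 0.0000]
Step 1: x=[4.1875 11.9063] v=[0.7500 -0.3750]
Step 2: x=[4.5449 11.7276] v=[1.4297 -0.7149]
Step 3: x=[5.0388 11.4807] v=[1.9754 -0.9878]
Step 4: x=[5.6228 11.1887] v=[2.3359 -1.1681]
Step 5: x=[6.2422 10.8790] v=[2.4774 -1.2389]
Step 6: x=[6.8389 10.5806] v=[2.3866 -1.1935]
Step 7: x=[7.3569 10.3216] v=[2.0720 -1.0362]
Max displacement = 2.3569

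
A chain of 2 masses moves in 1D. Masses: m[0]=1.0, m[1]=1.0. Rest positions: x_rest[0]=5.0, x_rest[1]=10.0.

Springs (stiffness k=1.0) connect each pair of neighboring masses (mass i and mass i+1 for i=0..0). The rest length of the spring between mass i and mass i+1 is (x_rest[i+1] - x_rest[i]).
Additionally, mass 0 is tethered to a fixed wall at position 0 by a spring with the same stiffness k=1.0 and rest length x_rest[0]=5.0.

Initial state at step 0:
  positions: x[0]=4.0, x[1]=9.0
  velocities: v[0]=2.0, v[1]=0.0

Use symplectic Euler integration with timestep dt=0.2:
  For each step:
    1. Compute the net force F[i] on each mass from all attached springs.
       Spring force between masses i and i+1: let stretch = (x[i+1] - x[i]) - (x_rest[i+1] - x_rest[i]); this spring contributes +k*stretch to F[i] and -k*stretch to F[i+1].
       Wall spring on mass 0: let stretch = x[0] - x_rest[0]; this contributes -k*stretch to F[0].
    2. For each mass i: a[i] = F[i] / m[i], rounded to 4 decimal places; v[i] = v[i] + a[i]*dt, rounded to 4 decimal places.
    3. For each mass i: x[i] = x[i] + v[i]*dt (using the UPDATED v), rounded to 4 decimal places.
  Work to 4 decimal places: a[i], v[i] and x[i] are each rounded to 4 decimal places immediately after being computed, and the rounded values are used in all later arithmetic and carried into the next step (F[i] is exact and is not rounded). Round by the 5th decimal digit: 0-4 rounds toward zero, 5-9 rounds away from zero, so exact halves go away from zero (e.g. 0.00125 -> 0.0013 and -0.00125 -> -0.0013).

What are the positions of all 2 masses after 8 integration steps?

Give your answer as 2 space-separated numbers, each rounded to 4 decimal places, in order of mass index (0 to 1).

Answer: 6.1163 10.1800

Derivation:
Step 0: x=[4.0000 9.0000] v=[2.0000 0.0000]
Step 1: x=[4.4400 9.0000] v=[2.2000 0.0000]
Step 2: x=[4.8848 9.0176] v=[2.2240 0.0880]
Step 3: x=[5.2995 9.0699] v=[2.0736 0.2614]
Step 4: x=[5.6531 9.1714] v=[1.7678 0.5073]
Step 5: x=[5.9213 9.3321] v=[1.3408 0.8036]
Step 6: x=[6.0890 9.5564] v=[0.8387 1.1214]
Step 7: x=[6.1519 9.8420] v=[0.3144 1.4279]
Step 8: x=[6.1163 10.1800] v=[-0.1780 1.6899]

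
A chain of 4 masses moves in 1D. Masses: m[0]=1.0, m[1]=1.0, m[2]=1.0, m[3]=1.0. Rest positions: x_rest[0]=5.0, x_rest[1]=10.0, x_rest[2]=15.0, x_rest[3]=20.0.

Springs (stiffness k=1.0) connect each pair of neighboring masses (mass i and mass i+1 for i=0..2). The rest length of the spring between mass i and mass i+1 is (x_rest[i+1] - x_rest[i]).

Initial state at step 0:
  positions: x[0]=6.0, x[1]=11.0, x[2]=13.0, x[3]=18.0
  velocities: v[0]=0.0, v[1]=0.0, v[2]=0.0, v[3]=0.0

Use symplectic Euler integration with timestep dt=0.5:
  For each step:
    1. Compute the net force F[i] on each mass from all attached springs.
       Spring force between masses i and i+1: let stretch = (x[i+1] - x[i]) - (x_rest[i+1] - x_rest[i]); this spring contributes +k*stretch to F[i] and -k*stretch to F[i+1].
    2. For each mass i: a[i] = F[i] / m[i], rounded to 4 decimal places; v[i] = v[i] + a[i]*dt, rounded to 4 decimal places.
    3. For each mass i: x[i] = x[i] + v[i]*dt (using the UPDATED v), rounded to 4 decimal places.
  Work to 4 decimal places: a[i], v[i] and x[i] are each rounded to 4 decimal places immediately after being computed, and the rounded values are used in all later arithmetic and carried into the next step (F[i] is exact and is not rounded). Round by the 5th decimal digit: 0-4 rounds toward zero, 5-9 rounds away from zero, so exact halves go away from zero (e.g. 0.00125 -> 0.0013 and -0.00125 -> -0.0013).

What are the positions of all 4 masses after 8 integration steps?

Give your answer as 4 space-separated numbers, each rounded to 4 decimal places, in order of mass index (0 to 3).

Answer: 2.7779 8.4853 15.5151 21.2227

Derivation:
Step 0: x=[6.0000 11.0000 13.0000 18.0000] v=[0.0000 0.0000 0.0000 0.0000]
Step 1: x=[6.0000 10.2500 13.7500 18.0000] v=[0.0000 -1.5000 1.5000 0.0000]
Step 2: x=[5.8125 9.3125 14.6875 18.1875] v=[-0.3750 -1.8750 1.8750 0.3750]
Step 3: x=[5.2500 8.8438 15.1563 18.7500] v=[-1.1250 -0.9375 0.9375 1.1250]
Step 4: x=[4.3360 9.0548 14.9454 19.6641] v=[-1.8281 0.4219 -0.4219 1.8282]
Step 5: x=[3.3517 9.5587 14.4415 20.6486] v=[-1.9687 1.0078 -1.0079 1.9689]
Step 6: x=[2.6691 9.7316 14.2686 21.3313] v=[-1.3652 0.3457 -0.3458 1.3654]
Step 7: x=[2.5021 9.2731 14.7272 21.4984] v=[-0.3340 -0.9171 0.9171 0.3341]
Step 8: x=[2.7779 8.4853 15.5151 21.2227] v=[0.5515 -1.5756 1.5757 -0.5515]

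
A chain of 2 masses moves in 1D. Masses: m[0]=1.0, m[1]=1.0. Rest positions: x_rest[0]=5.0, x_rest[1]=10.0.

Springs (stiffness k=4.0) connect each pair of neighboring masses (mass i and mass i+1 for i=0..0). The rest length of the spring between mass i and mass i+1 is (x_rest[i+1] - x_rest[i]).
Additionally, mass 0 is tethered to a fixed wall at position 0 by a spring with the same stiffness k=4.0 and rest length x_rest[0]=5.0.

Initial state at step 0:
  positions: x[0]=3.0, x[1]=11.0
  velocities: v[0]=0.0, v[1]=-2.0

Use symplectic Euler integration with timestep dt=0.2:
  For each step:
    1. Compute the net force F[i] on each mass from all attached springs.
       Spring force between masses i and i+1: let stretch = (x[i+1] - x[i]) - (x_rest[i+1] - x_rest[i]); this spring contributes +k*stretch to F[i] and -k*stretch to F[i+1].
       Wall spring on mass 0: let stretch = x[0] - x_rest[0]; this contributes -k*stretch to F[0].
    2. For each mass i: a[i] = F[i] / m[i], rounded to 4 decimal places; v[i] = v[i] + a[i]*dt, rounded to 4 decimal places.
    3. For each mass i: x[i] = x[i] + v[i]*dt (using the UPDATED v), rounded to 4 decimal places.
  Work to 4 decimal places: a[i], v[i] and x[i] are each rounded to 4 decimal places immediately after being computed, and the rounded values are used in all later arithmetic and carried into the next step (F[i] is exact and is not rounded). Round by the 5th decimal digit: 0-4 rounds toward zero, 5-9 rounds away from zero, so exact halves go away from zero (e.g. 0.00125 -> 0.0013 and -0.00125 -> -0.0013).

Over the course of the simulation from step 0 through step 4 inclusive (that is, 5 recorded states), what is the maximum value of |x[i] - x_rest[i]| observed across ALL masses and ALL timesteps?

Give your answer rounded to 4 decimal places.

Answer: 2.3688

Derivation:
Step 0: x=[3.0000 11.0000] v=[0.0000 -2.0000]
Step 1: x=[3.8000 10.1200] v=[4.0000 -4.4000]
Step 2: x=[5.0032 9.0288] v=[6.0160 -5.4560]
Step 3: x=[6.0500 8.0935] v=[5.2339 -4.6765]
Step 4: x=[6.4557 7.6312] v=[2.0287 -2.3113]
Max displacement = 2.3688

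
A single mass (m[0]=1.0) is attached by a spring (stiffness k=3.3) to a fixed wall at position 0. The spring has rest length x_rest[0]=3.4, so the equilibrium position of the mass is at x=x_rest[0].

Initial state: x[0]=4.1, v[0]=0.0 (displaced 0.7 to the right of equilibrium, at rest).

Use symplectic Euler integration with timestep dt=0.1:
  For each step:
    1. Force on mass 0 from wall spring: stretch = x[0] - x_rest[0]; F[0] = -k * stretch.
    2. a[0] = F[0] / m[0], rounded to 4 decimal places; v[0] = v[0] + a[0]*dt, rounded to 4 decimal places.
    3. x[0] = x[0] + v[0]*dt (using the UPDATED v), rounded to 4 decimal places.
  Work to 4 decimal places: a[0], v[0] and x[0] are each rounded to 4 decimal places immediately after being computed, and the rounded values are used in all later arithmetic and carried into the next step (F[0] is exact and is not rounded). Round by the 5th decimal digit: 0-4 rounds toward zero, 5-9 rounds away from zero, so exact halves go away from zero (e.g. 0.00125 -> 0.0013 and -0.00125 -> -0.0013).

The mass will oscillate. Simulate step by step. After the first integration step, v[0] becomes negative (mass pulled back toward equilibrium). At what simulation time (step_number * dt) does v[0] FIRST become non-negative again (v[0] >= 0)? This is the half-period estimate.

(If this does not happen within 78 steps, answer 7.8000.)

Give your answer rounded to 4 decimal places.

Answer: 1.8000

Derivation:
Step 0: x=[4.1000] v=[0.0000]
Step 1: x=[4.0769] v=[-0.2310]
Step 2: x=[4.0315] v=[-0.4544]
Step 3: x=[3.9652] v=[-0.6628]
Step 4: x=[3.8803] v=[-0.8493]
Step 5: x=[3.7795] v=[-1.0078]
Step 6: x=[3.6662] v=[-1.1330]
Step 7: x=[3.5441] v=[-1.2209]
Step 8: x=[3.4173] v=[-1.2685]
Step 9: x=[3.2899] v=[-1.2742]
Step 10: x=[3.1661] v=[-1.2379]
Step 11: x=[3.0500] v=[-1.1607]
Step 12: x=[2.9455] v=[-1.0452]
Step 13: x=[2.8560] v=[-0.8952]
Step 14: x=[2.7844] v=[-0.7157]
Step 15: x=[2.7331] v=[-0.5126]
Step 16: x=[2.7039] v=[-0.2925]
Step 17: x=[2.6976] v=[-0.0628]
Step 18: x=[2.7145] v=[0.1690]
First v>=0 after going negative at step 18, time=1.8000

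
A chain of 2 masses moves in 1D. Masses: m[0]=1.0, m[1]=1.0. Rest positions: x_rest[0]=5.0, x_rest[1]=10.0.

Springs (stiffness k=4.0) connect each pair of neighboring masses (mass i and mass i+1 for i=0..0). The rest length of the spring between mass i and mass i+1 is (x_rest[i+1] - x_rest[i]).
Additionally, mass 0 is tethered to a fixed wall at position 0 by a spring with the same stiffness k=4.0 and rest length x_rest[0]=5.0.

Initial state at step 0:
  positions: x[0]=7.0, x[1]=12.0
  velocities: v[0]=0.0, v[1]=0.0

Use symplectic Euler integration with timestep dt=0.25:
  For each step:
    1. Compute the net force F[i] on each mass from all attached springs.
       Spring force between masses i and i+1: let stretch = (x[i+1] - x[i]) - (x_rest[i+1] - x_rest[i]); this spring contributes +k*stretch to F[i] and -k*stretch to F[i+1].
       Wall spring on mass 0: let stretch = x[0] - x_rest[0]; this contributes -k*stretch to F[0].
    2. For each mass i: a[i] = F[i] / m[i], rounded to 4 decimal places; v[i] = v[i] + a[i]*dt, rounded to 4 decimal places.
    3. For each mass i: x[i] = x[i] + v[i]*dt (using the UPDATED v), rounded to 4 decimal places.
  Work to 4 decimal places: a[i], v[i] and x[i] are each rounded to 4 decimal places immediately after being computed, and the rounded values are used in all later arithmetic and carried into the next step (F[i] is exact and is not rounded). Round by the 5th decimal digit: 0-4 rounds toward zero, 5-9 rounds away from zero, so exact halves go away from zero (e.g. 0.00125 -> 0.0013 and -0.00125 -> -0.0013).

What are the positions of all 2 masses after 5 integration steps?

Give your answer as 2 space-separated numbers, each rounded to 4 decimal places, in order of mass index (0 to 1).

Step 0: x=[7.0000 12.0000] v=[0.0000 0.0000]
Step 1: x=[6.5000 12.0000] v=[-2.0000 0.0000]
Step 2: x=[5.7500 11.8750] v=[-3.0000 -0.5000]
Step 3: x=[5.0938 11.4688] v=[-2.6250 -1.6250]
Step 4: x=[4.7579 10.7188] v=[-1.3438 -3.0000]
Step 5: x=[4.7227 9.7286] v=[-0.1408 -3.9609]

Answer: 4.7227 9.7286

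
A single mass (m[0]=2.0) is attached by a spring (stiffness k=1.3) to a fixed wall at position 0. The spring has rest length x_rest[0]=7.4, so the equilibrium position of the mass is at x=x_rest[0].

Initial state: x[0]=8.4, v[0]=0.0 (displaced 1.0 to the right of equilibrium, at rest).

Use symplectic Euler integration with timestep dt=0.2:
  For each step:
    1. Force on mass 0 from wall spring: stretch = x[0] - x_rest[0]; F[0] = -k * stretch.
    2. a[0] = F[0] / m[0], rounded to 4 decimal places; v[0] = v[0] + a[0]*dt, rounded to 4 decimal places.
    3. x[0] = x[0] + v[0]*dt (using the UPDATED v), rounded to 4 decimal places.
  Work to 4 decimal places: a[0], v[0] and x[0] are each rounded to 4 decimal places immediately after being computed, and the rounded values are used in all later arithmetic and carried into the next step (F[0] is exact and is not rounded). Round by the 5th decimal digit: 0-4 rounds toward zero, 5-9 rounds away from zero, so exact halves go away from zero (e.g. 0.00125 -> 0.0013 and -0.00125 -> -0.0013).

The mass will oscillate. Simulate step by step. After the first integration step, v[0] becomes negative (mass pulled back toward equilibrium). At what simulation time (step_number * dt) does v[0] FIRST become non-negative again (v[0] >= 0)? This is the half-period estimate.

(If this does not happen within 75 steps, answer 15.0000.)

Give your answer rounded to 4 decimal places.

Answer: 4.0000

Derivation:
Step 0: x=[8.4000] v=[0.0000]
Step 1: x=[8.3740] v=[-0.1300]
Step 2: x=[8.3227] v=[-0.2566]
Step 3: x=[8.2474] v=[-0.3766]
Step 4: x=[8.1500] v=[-0.4868]
Step 5: x=[8.0331] v=[-0.5843]
Step 6: x=[7.8998] v=[-0.6666]
Step 7: x=[7.7535] v=[-0.7316]
Step 8: x=[7.5980] v=[-0.7776]
Step 9: x=[7.4373] v=[-0.8033]
Step 10: x=[7.2757] v=[-0.8081]
Step 11: x=[7.1173] v=[-0.7919]
Step 12: x=[6.9663] v=[-0.7551]
Step 13: x=[6.8266] v=[-0.6987]
Step 14: x=[6.7018] v=[-0.6242]
Step 15: x=[6.5951] v=[-0.5334]
Step 16: x=[6.5093] v=[-0.4288]
Step 17: x=[6.4467] v=[-0.3130]
Step 18: x=[6.4089] v=[-0.1891]
Step 19: x=[6.3968] v=[-0.0603]
Step 20: x=[6.4108] v=[0.0701]
First v>=0 after going negative at step 20, time=4.0000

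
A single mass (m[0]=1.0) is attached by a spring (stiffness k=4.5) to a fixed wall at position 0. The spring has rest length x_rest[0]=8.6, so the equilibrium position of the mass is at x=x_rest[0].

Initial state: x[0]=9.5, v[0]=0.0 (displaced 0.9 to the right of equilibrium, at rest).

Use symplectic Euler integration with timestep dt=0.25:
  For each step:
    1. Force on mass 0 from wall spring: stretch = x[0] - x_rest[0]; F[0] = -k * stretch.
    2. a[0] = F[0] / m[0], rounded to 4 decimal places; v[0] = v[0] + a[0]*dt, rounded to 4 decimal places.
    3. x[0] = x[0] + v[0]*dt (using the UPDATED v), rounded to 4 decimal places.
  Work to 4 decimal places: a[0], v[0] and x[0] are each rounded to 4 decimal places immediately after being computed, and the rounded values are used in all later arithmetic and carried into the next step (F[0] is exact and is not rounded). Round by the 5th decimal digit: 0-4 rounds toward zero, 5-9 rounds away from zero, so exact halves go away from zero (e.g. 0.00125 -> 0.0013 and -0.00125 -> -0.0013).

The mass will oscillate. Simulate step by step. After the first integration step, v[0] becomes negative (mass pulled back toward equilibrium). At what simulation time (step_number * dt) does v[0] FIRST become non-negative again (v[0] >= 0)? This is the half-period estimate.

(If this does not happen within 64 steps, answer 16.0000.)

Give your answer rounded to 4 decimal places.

Answer: 1.5000

Derivation:
Step 0: x=[9.5000] v=[0.0000]
Step 1: x=[9.2469] v=[-1.0125]
Step 2: x=[8.8118] v=[-1.7403]
Step 3: x=[8.3172] v=[-1.9786]
Step 4: x=[7.9021] v=[-1.6605]
Step 5: x=[7.6833] v=[-0.8754]
Step 6: x=[7.7223] v=[0.1559]
First v>=0 after going negative at step 6, time=1.5000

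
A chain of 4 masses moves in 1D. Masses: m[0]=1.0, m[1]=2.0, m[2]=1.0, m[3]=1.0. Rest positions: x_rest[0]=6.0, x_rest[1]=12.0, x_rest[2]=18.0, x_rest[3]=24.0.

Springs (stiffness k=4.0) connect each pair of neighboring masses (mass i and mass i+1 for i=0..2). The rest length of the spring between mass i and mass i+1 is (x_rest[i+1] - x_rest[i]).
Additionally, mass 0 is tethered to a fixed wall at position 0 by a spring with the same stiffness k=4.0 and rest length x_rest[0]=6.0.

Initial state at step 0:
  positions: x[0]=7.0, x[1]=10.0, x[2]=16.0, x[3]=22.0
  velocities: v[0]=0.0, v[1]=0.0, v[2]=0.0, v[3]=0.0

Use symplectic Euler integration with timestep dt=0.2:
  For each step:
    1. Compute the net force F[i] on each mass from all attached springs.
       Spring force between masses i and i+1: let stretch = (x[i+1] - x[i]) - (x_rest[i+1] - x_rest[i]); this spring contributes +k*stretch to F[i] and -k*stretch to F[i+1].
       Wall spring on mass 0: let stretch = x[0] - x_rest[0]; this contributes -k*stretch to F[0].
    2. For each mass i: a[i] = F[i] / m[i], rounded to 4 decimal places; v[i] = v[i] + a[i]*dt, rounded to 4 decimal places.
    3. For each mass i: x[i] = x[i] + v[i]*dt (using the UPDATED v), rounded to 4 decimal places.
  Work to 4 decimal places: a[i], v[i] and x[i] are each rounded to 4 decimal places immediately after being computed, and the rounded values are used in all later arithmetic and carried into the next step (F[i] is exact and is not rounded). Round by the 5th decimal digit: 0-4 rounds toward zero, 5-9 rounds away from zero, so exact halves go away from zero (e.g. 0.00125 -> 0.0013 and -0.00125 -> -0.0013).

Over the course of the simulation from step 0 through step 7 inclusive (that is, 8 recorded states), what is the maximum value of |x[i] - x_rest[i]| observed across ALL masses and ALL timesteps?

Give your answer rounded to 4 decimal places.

Step 0: x=[7.0000 10.0000 16.0000 22.0000] v=[0.0000 0.0000 0.0000 0.0000]
Step 1: x=[6.3600 10.2400 16.0000 22.0000] v=[-3.2000 1.2000 0.0000 0.0000]
Step 2: x=[5.3232 10.6304 16.0384 22.0000] v=[-5.1840 1.9520 0.1920 0.0000]
Step 3: x=[4.2838 11.0289 16.1654 22.0061] v=[-5.1968 1.9923 0.6349 0.0307]
Step 4: x=[3.6382 11.2987 16.4051 22.0377] v=[-3.2278 1.3489 1.1983 0.1581]
Step 5: x=[3.6362 11.3642 16.7290 22.1281] v=[-0.0100 0.3273 1.6193 0.4520]
Step 6: x=[4.2889 11.2406 17.0583 22.3146] v=[3.2634 -0.6180 1.6467 0.9327]
Step 7: x=[5.3676 11.0263 17.2978 22.6201] v=[5.3936 -1.0716 1.1976 1.5277]
Max displacement = 2.3638

Answer: 2.3638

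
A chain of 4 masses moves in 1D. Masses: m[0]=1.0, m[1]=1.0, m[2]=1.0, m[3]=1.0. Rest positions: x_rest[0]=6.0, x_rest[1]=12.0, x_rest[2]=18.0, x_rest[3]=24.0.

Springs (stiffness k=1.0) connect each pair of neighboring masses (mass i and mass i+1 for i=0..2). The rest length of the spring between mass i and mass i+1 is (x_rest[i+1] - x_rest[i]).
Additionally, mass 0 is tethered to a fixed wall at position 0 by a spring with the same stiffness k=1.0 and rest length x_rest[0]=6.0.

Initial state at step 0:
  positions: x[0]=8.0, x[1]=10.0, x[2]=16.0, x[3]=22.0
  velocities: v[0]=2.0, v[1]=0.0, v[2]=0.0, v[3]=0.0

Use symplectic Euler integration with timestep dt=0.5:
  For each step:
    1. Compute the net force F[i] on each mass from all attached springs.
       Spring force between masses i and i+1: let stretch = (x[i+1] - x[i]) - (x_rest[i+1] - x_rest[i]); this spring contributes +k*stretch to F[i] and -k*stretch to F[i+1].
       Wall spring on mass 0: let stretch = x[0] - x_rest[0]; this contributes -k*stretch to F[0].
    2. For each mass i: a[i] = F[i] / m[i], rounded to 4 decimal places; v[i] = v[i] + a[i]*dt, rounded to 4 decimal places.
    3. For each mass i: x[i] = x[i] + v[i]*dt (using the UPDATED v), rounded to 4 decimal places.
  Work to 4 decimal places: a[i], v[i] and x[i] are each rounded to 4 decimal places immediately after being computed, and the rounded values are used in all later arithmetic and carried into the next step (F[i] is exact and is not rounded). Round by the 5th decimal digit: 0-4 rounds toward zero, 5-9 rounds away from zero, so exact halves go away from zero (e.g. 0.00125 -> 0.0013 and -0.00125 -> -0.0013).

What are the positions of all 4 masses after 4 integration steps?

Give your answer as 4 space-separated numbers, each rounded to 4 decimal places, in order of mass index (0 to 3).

Answer: 4.1719 12.7032 18.0001 22.3516

Derivation:
Step 0: x=[8.0000 10.0000 16.0000 22.0000] v=[2.0000 0.0000 0.0000 0.0000]
Step 1: x=[7.5000 11.0000 16.0000 22.0000] v=[-1.0000 2.0000 0.0000 0.0000]
Step 2: x=[6.0000 12.3750 16.2500 22.0000] v=[-3.0000 2.7500 0.5000 0.0000]
Step 3: x=[4.5938 13.1250 16.9688 22.0625] v=[-2.8125 1.5000 1.4375 0.1250]
Step 4: x=[4.1719 12.7032 18.0001 22.3516] v=[-0.8438 -0.8437 2.0625 0.5782]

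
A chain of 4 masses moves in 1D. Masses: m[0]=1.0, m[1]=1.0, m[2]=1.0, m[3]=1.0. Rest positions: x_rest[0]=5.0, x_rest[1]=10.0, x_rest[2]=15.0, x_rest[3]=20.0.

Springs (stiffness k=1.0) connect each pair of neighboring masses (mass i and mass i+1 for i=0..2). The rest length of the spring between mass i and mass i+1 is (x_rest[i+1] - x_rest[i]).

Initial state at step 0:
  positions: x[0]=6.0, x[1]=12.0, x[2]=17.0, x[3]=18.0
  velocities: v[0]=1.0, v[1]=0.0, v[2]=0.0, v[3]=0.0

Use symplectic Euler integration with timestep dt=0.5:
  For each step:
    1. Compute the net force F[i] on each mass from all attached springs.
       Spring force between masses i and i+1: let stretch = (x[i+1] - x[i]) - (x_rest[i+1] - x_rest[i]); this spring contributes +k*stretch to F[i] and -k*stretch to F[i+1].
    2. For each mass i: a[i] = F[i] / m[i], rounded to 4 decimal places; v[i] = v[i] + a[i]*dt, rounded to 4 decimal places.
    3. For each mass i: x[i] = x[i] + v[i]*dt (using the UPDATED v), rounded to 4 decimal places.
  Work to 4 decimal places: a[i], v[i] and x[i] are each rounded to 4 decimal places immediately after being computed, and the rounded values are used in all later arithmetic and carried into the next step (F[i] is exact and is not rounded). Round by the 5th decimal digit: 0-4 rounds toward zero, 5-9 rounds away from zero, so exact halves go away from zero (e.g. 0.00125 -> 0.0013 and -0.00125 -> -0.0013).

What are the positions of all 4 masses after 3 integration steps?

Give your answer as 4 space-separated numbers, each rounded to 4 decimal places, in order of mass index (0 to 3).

Answer: 7.9532 10.7656 13.9844 21.7969

Derivation:
Step 0: x=[6.0000 12.0000 17.0000 18.0000] v=[1.0000 0.0000 0.0000 0.0000]
Step 1: x=[6.7500 11.7500 16.0000 19.0000] v=[1.5000 -0.5000 -2.0000 2.0000]
Step 2: x=[7.5000 11.3125 14.6875 20.5000] v=[1.5000 -0.8750 -2.6250 3.0000]
Step 3: x=[7.9532 10.7656 13.9844 21.7969] v=[0.9063 -1.0938 -1.4063 2.5938]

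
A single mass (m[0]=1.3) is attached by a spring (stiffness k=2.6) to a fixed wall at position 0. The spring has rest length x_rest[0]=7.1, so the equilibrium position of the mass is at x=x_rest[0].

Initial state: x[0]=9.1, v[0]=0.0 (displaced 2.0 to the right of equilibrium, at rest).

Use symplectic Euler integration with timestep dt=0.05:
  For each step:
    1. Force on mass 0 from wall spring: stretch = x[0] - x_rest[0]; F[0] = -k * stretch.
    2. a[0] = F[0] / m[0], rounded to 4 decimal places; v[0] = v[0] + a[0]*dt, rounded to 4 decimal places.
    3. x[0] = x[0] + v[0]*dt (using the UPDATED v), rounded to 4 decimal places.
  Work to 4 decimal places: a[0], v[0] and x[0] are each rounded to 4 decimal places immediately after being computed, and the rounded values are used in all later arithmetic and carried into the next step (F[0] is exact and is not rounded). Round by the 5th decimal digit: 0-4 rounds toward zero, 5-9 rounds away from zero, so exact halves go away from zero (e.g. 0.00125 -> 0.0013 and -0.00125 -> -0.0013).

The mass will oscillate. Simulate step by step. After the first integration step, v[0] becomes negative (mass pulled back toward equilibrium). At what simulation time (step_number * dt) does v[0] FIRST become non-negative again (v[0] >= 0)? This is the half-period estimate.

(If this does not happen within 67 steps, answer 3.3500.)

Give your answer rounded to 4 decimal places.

Answer: 2.2500

Derivation:
Step 0: x=[9.1000] v=[0.0000]
Step 1: x=[9.0900] v=[-0.2000]
Step 2: x=[9.0701] v=[-0.3990]
Step 3: x=[9.0403] v=[-0.5960]
Step 4: x=[9.0008] v=[-0.7900]
Step 5: x=[8.9518] v=[-0.9801]
Step 6: x=[8.8935] v=[-1.1653]
Step 7: x=[8.8263] v=[-1.3447]
Step 8: x=[8.7504] v=[-1.5173]
Step 9: x=[8.6663] v=[-1.6823]
Step 10: x=[8.5744] v=[-1.8389]
Step 11: x=[8.4751] v=[-1.9863]
Step 12: x=[8.3689] v=[-2.1238]
Step 13: x=[8.2564] v=[-2.2507]
Step 14: x=[8.1381] v=[-2.3663]
Step 15: x=[8.0146] v=[-2.4701]
Step 16: x=[7.8865] v=[-2.5616]
Step 17: x=[7.7545] v=[-2.6403]
Step 18: x=[7.6192] v=[-2.7058]
Step 19: x=[7.4813] v=[-2.7577]
Step 20: x=[7.3415] v=[-2.7958]
Step 21: x=[7.2005] v=[-2.8200]
Step 22: x=[7.0590] v=[-2.8301]
Step 23: x=[6.9177] v=[-2.8260]
Step 24: x=[6.7773] v=[-2.8078]
Step 25: x=[6.6385] v=[-2.7755]
Step 26: x=[6.5020] v=[-2.7294]
Step 27: x=[6.3685] v=[-2.6696]
Step 28: x=[6.2387] v=[-2.5965]
Step 29: x=[6.1132] v=[-2.5104]
Step 30: x=[5.9926] v=[-2.4117]
Step 31: x=[5.8776] v=[-2.3010]
Step 32: x=[5.7687] v=[-2.1788]
Step 33: x=[5.6664] v=[-2.0457]
Step 34: x=[5.5713] v=[-1.9023]
Step 35: x=[5.4838] v=[-1.7494]
Step 36: x=[5.4044] v=[-1.5878]
Step 37: x=[5.3335] v=[-1.4182]
Step 38: x=[5.2714] v=[-1.2416]
Step 39: x=[5.2185] v=[-1.0587]
Step 40: x=[5.1750] v=[-0.8706]
Step 41: x=[5.1411] v=[-0.6781]
Step 42: x=[5.1170] v=[-0.4822]
Step 43: x=[5.1028] v=[-0.2839]
Step 44: x=[5.0986] v=[-0.0842]
Step 45: x=[5.1044] v=[0.1159]
First v>=0 after going negative at step 45, time=2.2500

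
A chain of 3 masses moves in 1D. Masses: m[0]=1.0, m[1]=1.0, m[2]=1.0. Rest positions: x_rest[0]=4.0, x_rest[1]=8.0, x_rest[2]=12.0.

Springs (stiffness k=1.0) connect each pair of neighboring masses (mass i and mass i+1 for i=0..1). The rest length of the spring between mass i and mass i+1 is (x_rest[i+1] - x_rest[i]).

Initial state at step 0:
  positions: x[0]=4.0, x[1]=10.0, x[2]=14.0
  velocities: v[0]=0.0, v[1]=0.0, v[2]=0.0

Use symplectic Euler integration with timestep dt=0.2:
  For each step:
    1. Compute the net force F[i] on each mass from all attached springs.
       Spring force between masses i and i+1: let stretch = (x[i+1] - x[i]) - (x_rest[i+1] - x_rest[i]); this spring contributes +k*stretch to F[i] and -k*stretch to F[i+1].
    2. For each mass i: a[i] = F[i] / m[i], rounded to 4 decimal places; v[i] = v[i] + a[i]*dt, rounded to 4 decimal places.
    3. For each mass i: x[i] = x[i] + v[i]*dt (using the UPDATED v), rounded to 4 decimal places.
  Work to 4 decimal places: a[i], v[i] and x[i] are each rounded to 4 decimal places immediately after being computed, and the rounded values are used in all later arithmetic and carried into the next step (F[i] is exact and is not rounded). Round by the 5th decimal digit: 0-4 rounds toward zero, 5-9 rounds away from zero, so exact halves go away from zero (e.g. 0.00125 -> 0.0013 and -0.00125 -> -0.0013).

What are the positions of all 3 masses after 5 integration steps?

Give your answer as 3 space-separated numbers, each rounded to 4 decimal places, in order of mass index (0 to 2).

Answer: 4.9933 9.1049 13.9017

Derivation:
Step 0: x=[4.0000 10.0000 14.0000] v=[0.0000 0.0000 0.0000]
Step 1: x=[4.0800 9.9200 14.0000] v=[0.4000 -0.4000 0.0000]
Step 2: x=[4.2336 9.7696 13.9968] v=[0.7680 -0.7520 -0.0160]
Step 3: x=[4.4486 9.5668 13.9845] v=[1.0752 -1.0138 -0.0614]
Step 4: x=[4.7084 9.3360 13.9555] v=[1.2988 -1.1539 -0.1449]
Step 5: x=[4.9933 9.1049 13.9017] v=[1.4243 -1.1555 -0.2688]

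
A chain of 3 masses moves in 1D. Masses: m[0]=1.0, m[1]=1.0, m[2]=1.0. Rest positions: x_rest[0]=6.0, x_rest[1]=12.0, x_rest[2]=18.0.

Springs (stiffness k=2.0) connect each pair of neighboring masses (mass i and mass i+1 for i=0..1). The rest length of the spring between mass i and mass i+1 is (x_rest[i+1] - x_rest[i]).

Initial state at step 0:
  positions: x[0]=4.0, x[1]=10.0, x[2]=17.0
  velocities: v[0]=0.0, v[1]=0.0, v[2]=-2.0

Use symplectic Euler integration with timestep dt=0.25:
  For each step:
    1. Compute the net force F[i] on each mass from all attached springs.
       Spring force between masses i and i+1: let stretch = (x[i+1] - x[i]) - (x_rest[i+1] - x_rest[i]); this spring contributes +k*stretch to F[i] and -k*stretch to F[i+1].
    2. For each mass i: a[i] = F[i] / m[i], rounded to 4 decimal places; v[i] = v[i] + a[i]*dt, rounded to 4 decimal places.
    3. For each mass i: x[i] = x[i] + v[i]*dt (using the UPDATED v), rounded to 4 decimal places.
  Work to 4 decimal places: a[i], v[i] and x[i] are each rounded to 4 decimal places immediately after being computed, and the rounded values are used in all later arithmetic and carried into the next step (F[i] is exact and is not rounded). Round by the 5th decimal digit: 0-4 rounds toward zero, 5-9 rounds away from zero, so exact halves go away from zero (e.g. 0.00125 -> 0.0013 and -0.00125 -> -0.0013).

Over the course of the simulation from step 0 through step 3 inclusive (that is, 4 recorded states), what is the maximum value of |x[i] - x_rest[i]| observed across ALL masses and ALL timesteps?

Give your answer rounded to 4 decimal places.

Step 0: x=[4.0000 10.0000 17.0000] v=[0.0000 0.0000 -2.0000]
Step 1: x=[4.0000 10.1250 16.3750] v=[0.0000 0.5000 -2.5000]
Step 2: x=[4.0156 10.2656 15.7188] v=[0.0625 0.5625 -2.6250]
Step 3: x=[4.0625 10.3066 15.1309] v=[0.1875 0.1641 -2.3516]
Max displacement = 2.8691

Answer: 2.8691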